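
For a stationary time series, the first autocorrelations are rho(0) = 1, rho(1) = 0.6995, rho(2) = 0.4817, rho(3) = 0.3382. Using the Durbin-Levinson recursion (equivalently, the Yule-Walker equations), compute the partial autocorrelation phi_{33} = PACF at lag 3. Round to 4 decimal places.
\phi_{33} = 0.0130

The PACF at lag k is phi_{kk}, the last component of the solution
to the Yule-Walker system G_k phi = r_k where
  (G_k)_{ij} = rho(|i - j|), (r_k)_i = rho(i), i,j = 1..k.
Equivalently, Durbin-Levinson gives phi_{kk} iteratively:
  phi_{11} = rho(1)
  phi_{kk} = [rho(k) - sum_{j=1..k-1} phi_{k-1,j} rho(k-j)]
            / [1 - sum_{j=1..k-1} phi_{k-1,j} rho(j)],
  phi_{k,j} = phi_{k-1,j} - phi_{kk} phi_{k-1,k-j},  j = 1..k-1.
Step k = 1:
  phi_11 = rho(1) = 0.6995.
Step k = 2:
  phi_22 = [rho(2) - phi_11 rho(1)] / [1 - phi_11 rho(1)] = [0.4817 - (0.6995)(0.6995)] / [1 - (0.6995)(0.6995)]
         = -0.00760025 / 0.51069975 = -0.014882.
  Update: phi_21 = phi_11 - phi_22 phi_11 = 0.6995 - (-0.014882)(0.6995) = 0.70991.
Step k = 3:
  phi_33 = [rho(3) - phi_21 rho(2) - phi_22 rho(1)] / [1 - phi_21 rho(1) - phi_22 rho(2)]
    numerator   = 0.3382 - (0.70991)(0.4817) - (-0.014882)(0.6995) = 0.00664634
    denominator = 1 - (0.70991)(0.6995) - (-0.014882)(0.4817) = 0.51058664
  phi_33 = 0.00664634 / 0.51058664 = 0.013.
Therefore phi_{33} = 0.0130.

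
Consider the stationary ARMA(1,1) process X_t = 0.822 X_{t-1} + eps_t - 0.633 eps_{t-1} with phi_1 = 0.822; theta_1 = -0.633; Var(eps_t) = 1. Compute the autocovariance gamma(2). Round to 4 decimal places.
\gamma(2) = 0.2298

Multiply the model equation by X_{t-k} and take expectations. With theta_0 = psi_0 = 1 and psi_j the MA(infinity) weights, this gives
  gamma(k) - sum_i phi_i gamma(k-i) = c_k,
  c_k = sigma^2 * sum_{j=k..q} theta_j psi_{j-k}   (c_k = 0 for k > q),
using gamma(-m) = gamma(m).
psi-weights needed (psi_j = theta_j + sum_i phi_i psi_{j-i}):
  psi_1 = theta_1 + phi_1 = -0.633 + (0.822) = 0.189
Right-hand sides:
  c_0 = sigma^2 (1 + theta_1 psi_1) = 1 * (1 + (-0.633)(0.189)) = 1 * 0.880363 = 0.880363
  c_1 = sigma^2 theta_1 = 1 * (-0.633) = -0.633
  c_2 = 0
Equations for k = 0 and k = 1 (AR order 1):
  gamma(0) = phi_1 gamma(1) + c_0
  gamma(1) = phi_1 gamma(0) + c_1
Substituting the second into the first: gamma(0) (1 - phi_1^2) = c_0 + phi_1 c_1, so
  gamma(0) = (c_0 + phi_1 c_1) / (1 - phi_1^2) = (0.880363 + (0.822)(-0.633)) / (1 - (0.822)^2) = 0.360037 / 0.324316 = 1.110143.
  gamma(1) = phi_1 gamma(0) + c_1 = (0.822)(1.110143) + (-0.633) = 0.279537.
For k = 2 (> q): gamma(2) = phi_1 gamma(1) = (0.822)(0.279537) = 0.22978.
Therefore gamma(2) = 0.2298 (to 4 decimal places).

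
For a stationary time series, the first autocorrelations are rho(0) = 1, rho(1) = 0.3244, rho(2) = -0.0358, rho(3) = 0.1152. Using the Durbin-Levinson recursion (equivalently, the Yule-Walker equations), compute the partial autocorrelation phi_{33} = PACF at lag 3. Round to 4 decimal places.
\phi_{33} = 0.2060

The PACF at lag k is phi_{kk}, the last component of the solution
to the Yule-Walker system G_k phi = r_k where
  (G_k)_{ij} = rho(|i - j|), (r_k)_i = rho(i), i,j = 1..k.
Equivalently, Durbin-Levinson gives phi_{kk} iteratively:
  phi_{11} = rho(1)
  phi_{kk} = [rho(k) - sum_{j=1..k-1} phi_{k-1,j} rho(k-j)]
            / [1 - sum_{j=1..k-1} phi_{k-1,j} rho(j)],
  phi_{k,j} = phi_{k-1,j} - phi_{kk} phi_{k-1,k-j},  j = 1..k-1.
Step k = 1:
  phi_11 = rho(1) = 0.3244.
Step k = 2:
  phi_22 = [rho(2) - phi_11 rho(1)] / [1 - phi_11 rho(1)] = [-0.0358 - (0.3244)(0.3244)] / [1 - (0.3244)(0.3244)]
         = -0.14103536 / 0.89476464 = -0.157623.
  Update: phi_21 = phi_11 - phi_22 phi_11 = 0.3244 - (-0.157623)(0.3244) = 0.375533.
Step k = 3:
  phi_33 = [rho(3) - phi_21 rho(2) - phi_22 rho(1)] / [1 - phi_21 rho(1) - phi_22 rho(2)]
    numerator   = 0.1152 - (0.375533)(-0.0358) - (-0.157623)(0.3244) = 0.17977693
    denominator = 1 - (0.375533)(0.3244) - (-0.157623)(-0.0358) = 0.87253424
  phi_33 = 0.17977693 / 0.87253424 = 0.206.
Therefore phi_{33} = 0.2060.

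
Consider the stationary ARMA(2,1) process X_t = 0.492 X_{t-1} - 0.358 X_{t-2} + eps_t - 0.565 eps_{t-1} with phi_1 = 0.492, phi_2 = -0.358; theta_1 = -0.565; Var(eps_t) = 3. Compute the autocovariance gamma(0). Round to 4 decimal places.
\gamma(0) = 3.6038

Multiply the model equation by X_{t-k} and take expectations. With theta_0 = psi_0 = 1 and psi_j the MA(infinity) weights, this gives
  gamma(k) - sum_i phi_i gamma(k-i) = c_k,
  c_k = sigma^2 * sum_{j=k..q} theta_j psi_{j-k}   (c_k = 0 for k > q),
using gamma(-m) = gamma(m).
psi-weights needed (psi_j = theta_j + sum_i phi_i psi_{j-i}):
  psi_1 = theta_1 + phi_1 = -0.565 + (0.492) = -0.073
Right-hand sides:
  c_0 = sigma^2 (1 + theta_1 psi_1) = 3 * (1 + (-0.565)(-0.073)) = 3 * 1.041245 = 3.123735
  c_1 = sigma^2 theta_1 = 3 * (-0.565) = -1.695
  c_2 = 0
Equations for k = 0, 1, 2 (AR order 2, c_2 = 0):
  (E0) gamma(0) = phi_1 gamma(1) + phi_2 gamma(2) + c_0
  (E1) gamma(1) = phi_1 gamma(0) + phi_2 gamma(1) + c_1
  (E2) gamma(2) = phi_1 gamma(1) + phi_2 gamma(0)
From (E1): gamma(1) = A gamma(0) + B with
  A = phi_1 / (1 - phi_2) = 0.492 / 1.358 = 0.362297,   B = c_1 / (1 - phi_2) = -1.695 / 1.358 = -1.248159.
Insert (E2) into (E0): gamma(0) (1 - phi_2^2) = phi_1 (1 + phi_2) gamma(1) + c_0.
  phi_1 (1 + phi_2) = (0.492)(0.642) = 0.315864,   1 - phi_2^2 = 0.871836.
Replace gamma(1) by A gamma(0) + B and collect gamma(0):
  gamma(0) [0.871836 - (0.315864)(0.362297)] = (0.315864)(-1.248159) + 3.123735
  gamma(0) * 0.757399 = 2.729486
  gamma(0) = 2.729486 / 0.757399 = 3.603762.
Therefore gamma(0) = 3.6038 (to 4 decimal places).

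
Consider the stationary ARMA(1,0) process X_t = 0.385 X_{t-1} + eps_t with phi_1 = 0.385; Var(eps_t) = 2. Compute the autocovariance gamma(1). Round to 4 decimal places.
\gamma(1) = 0.9040

Multiply the model equation by X_{t-k} and take expectations. With theta_0 = psi_0 = 1 and psi_j the MA(infinity) weights, this gives
  gamma(k) - sum_i phi_i gamma(k-i) = c_k,
  c_k = sigma^2 * sum_{j=k..q} theta_j psi_{j-k}   (c_k = 0 for k > q),
using gamma(-m) = gamma(m).
Pure AR (q = 0): c_0 = sigma^2 = 2, c_k = 0 for k >= 1.
Equations for k = 0 and k = 1 (AR order 1):
  gamma(0) = phi_1 gamma(1) + c_0
  gamma(1) = phi_1 gamma(0) + c_1
Substituting the second into the first: gamma(0) (1 - phi_1^2) = c_0 + phi_1 c_1, so
  gamma(0) = c_0 / (1 - phi_1^2) = 2 / (1 - (0.385)^2) = 2 / 0.851775 = 2.348038.
  gamma(1) = phi_1 gamma(0) = (0.385)(2.348038) = 0.903995.
Therefore gamma(1) = 0.9040 (to 4 decimal places).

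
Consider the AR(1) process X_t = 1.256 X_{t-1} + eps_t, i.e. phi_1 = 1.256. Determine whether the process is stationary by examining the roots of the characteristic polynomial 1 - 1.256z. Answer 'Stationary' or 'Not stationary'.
\text{Not stationary}

The AR(p) characteristic polynomial is P(z) = 1 - 1.256z.
Stationarity requires all roots to lie outside the unit circle, i.e. |z| > 1 for every root.
This is linear in z: 1 + (-1.256) z = 0  =>  z = -1/(-1.256) = 0.796178,  |z| = 0.796178.
Moduli of all roots: 0.7962.
All moduli strictly greater than 1? No.
Verdict: Not stationary.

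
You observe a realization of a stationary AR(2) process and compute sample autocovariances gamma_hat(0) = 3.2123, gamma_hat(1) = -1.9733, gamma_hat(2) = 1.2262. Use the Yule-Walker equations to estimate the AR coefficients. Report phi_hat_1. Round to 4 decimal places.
\hat\phi_{1} = -0.6100

The Yule-Walker equations for an AR(p) process read, in matrix form,
  Gamma_p phi = r_p,   with   (Gamma_p)_{ij} = gamma(|i - j|),
                       (r_p)_i = gamma(i),   i,j = 1..p.
Substitute the sample gammas (Toeplitz matrix and right-hand side of size 2):
  Gamma_p = [[3.2123, -1.9733], [-1.9733, 3.2123]]
  r_p     = [-1.9733, 1.2262]
Written out:
  3.2123 phi_1 - 1.9733 phi_2 = -1.9733
  -1.9733 phi_1 + 3.2123 phi_2 = 1.2262
Solve by Cramer's rule:
  det = gamma(0)^2 - gamma(1)^2 = (3.2123)^2 - (-1.9733)^2 = 10.31887129 - 3.89391289 = 6.4249584
  phi_hat_1 = [gamma(1) gamma(0) - gamma(1) gamma(2)] / det = [(-1.9733)(3.2123) - (-1.9733)(1.2262)] / 6.4249584 = -3.91917113 / 6.4249584 = -0.61
  phi_hat_2 = [gamma(0) gamma(2) - gamma(1)^2] / det = [(3.2123)(1.2262) - (-1.9733)^2] / 6.4249584 = 0.04500937 / 6.4249584 = 0.007
So phi_hat = [-0.6100, 0.0070].
Therefore phi_hat_1 = -0.6100.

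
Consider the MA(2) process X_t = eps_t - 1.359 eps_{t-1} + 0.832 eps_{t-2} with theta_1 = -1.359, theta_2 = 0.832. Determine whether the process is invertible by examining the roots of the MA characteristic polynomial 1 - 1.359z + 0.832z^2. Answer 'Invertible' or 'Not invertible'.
\text{Invertible}

The MA(q) characteristic polynomial is P(z) = 1 - 1.359z + 0.832z^2.
Invertibility requires all roots to lie outside the unit circle, i.e. |z| > 1 for every root.
Set 1 + (-1.359) z + (0.832) z^2 = 0, i.e. a z^2 + b z + c = 0 with a = 0.832, b = -1.359, c = 1.
Discriminant D = b^2 - 4ac = (-1.359)^2 - 4*(0.832)*1 = 1.846881 - (3.328) = -1.481119.
D < 0, so the roots are the complex-conjugate pair z = (-b +/- i sqrt(-D)) / (2a) = 0.8167 +/- 0.7314i.
For a conjugate pair |z|^2 = z * conj(z) = (product of roots) = c/a = 1/(0.832) = 1.201923, so |z| = sqrt(1.201923) = 1.0963 for both roots.
Moduli of all roots: 1.0963, 1.0963.
All moduli strictly greater than 1? Yes.
Verdict: Invertible.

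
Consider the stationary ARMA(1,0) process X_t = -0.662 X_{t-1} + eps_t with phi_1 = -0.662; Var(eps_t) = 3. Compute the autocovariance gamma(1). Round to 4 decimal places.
\gamma(1) = -3.5353

Multiply the model equation by X_{t-k} and take expectations. With theta_0 = psi_0 = 1 and psi_j the MA(infinity) weights, this gives
  gamma(k) - sum_i phi_i gamma(k-i) = c_k,
  c_k = sigma^2 * sum_{j=k..q} theta_j psi_{j-k}   (c_k = 0 for k > q),
using gamma(-m) = gamma(m).
Pure AR (q = 0): c_0 = sigma^2 = 3, c_k = 0 for k >= 1.
Equations for k = 0 and k = 1 (AR order 1):
  gamma(0) = phi_1 gamma(1) + c_0
  gamma(1) = phi_1 gamma(0) + c_1
Substituting the second into the first: gamma(0) (1 - phi_1^2) = c_0 + phi_1 c_1, so
  gamma(0) = c_0 / (1 - phi_1^2) = 3 / (1 - (-0.662)^2) = 3 / 0.561756 = 5.340397.
  gamma(1) = phi_1 gamma(0) = (-0.662)(5.340397) = -3.535343.
Therefore gamma(1) = -3.5353 (to 4 decimal places).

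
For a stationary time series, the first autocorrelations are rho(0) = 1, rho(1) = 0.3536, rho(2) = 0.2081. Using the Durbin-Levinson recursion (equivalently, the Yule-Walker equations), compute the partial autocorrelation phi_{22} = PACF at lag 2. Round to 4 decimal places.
\phi_{22} = 0.0949

The PACF at lag k is phi_{kk}, the last component of the solution
to the Yule-Walker system G_k phi = r_k where
  (G_k)_{ij} = rho(|i - j|), (r_k)_i = rho(i), i,j = 1..k.
Equivalently, Durbin-Levinson gives phi_{kk} iteratively:
  phi_{11} = rho(1)
  phi_{kk} = [rho(k) - sum_{j=1..k-1} phi_{k-1,j} rho(k-j)]
            / [1 - sum_{j=1..k-1} phi_{k-1,j} rho(j)],
  phi_{k,j} = phi_{k-1,j} - phi_{kk} phi_{k-1,k-j},  j = 1..k-1.
Step k = 1:
  phi_11 = rho(1) = 0.3536.
Step k = 2:
  phi_22 = [rho(2) - phi_11 rho(1)] / [1 - phi_11 rho(1)] = [0.2081 - (0.3536)(0.3536)] / [1 - (0.3536)(0.3536)]
         = 0.08306704 / 0.87496704 = 0.0949.
Therefore phi_{22} = 0.0949.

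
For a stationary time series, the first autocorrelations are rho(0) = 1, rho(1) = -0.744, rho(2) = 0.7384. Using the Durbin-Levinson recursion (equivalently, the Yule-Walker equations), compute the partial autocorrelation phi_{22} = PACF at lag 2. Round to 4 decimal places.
\phi_{22} = 0.4141

The PACF at lag k is phi_{kk}, the last component of the solution
to the Yule-Walker system G_k phi = r_k where
  (G_k)_{ij} = rho(|i - j|), (r_k)_i = rho(i), i,j = 1..k.
Equivalently, Durbin-Levinson gives phi_{kk} iteratively:
  phi_{11} = rho(1)
  phi_{kk} = [rho(k) - sum_{j=1..k-1} phi_{k-1,j} rho(k-j)]
            / [1 - sum_{j=1..k-1} phi_{k-1,j} rho(j)],
  phi_{k,j} = phi_{k-1,j} - phi_{kk} phi_{k-1,k-j},  j = 1..k-1.
Step k = 1:
  phi_11 = rho(1) = -0.744.
Step k = 2:
  phi_22 = [rho(2) - phi_11 rho(1)] / [1 - phi_11 rho(1)] = [0.7384 - (-0.744)(-0.744)] / [1 - (-0.744)(-0.744)]
         = 0.184864 / 0.446464 = 0.4141.
Therefore phi_{22} = 0.4141.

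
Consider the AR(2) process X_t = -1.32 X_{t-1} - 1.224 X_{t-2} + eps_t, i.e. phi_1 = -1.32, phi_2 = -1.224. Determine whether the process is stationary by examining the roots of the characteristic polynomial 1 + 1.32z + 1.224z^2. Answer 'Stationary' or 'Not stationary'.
\text{Not stationary}

The AR(p) characteristic polynomial is P(z) = 1 + 1.32z + 1.224z^2.
Stationarity requires all roots to lie outside the unit circle, i.e. |z| > 1 for every root.
Set 1 + (1.32) z + (1.224) z^2 = 0, i.e. a z^2 + b z + c = 0 with a = 1.224, b = 1.32, c = 1.
Discriminant D = b^2 - 4ac = (1.32)^2 - 4*(1.224)*1 = 1.7424 - (4.896) = -3.1536.
D < 0, so the roots are the complex-conjugate pair z = (-b +/- i sqrt(-D)) / (2a) = -0.5392 +/- 0.7254i.
For a conjugate pair |z|^2 = z * conj(z) = (product of roots) = c/a = 1/(1.224) = 0.816993, so |z| = sqrt(0.816993) = 0.9039 for both roots.
Moduli of all roots: 0.9039, 0.9039.
All moduli strictly greater than 1? No.
Verdict: Not stationary.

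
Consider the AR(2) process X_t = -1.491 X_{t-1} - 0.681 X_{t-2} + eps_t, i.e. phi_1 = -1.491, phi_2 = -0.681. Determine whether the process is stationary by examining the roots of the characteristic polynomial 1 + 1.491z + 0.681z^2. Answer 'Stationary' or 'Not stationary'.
\text{Stationary}

The AR(p) characteristic polynomial is P(z) = 1 + 1.491z + 0.681z^2.
Stationarity requires all roots to lie outside the unit circle, i.e. |z| > 1 for every root.
Set 1 + (1.491) z + (0.681) z^2 = 0, i.e. a z^2 + b z + c = 0 with a = 0.681, b = 1.491, c = 1.
Discriminant D = b^2 - 4ac = (1.491)^2 - 4*(0.681)*1 = 2.223081 - (2.724) = -0.500919.
D < 0, so the roots are the complex-conjugate pair z = (-b +/- i sqrt(-D)) / (2a) = -1.0947 +/- 0.5196i.
For a conjugate pair |z|^2 = z * conj(z) = (product of roots) = c/a = 1/(0.681) = 1.468429, so |z| = sqrt(1.468429) = 1.2118 for both roots.
Moduli of all roots: 1.2118, 1.2118.
All moduli strictly greater than 1? Yes.
Verdict: Stationary.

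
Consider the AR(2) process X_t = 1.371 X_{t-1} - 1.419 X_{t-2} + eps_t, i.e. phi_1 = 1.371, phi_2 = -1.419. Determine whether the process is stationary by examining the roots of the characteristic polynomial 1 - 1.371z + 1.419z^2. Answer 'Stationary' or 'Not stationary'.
\text{Not stationary}

The AR(p) characteristic polynomial is P(z) = 1 - 1.371z + 1.419z^2.
Stationarity requires all roots to lie outside the unit circle, i.e. |z| > 1 for every root.
Set 1 + (-1.371) z + (1.419) z^2 = 0, i.e. a z^2 + b z + c = 0 with a = 1.419, b = -1.371, c = 1.
Discriminant D = b^2 - 4ac = (-1.371)^2 - 4*(1.419)*1 = 1.879641 - (5.676) = -3.796359.
D < 0, so the roots are the complex-conjugate pair z = (-b +/- i sqrt(-D)) / (2a) = 0.4831 +/- 0.6865i.
For a conjugate pair |z|^2 = z * conj(z) = (product of roots) = c/a = 1/(1.419) = 0.704722, so |z| = sqrt(0.704722) = 0.8395 for both roots.
Moduli of all roots: 0.8395, 0.8395.
All moduli strictly greater than 1? No.
Verdict: Not stationary.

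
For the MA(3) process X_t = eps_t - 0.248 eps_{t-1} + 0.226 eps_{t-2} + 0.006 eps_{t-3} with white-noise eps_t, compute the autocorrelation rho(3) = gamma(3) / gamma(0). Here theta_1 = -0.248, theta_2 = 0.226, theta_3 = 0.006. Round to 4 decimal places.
\rho(3) = 0.0054

For an MA(q) process with theta_0 = 1, the autocovariance is
  gamma(k) = sigma^2 * sum_{i=0..q-k} theta_i * theta_{i+k},
and rho(k) = gamma(k) / gamma(0). Sigma^2 cancels.
  numerator   = (1)*(0.006) = 0.006.
  denominator = (1)^2 + (-0.248)^2 + (0.226)^2 + (0.006)^2 = 1.112616.
  rho(3) = 0.006 / 1.112616 = 0.0054.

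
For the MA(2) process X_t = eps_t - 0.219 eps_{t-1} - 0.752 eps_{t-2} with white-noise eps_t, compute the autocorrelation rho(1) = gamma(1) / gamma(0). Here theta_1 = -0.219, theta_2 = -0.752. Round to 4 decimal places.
\rho(1) = -0.0337

For an MA(q) process with theta_0 = 1, the autocovariance is
  gamma(k) = sigma^2 * sum_{i=0..q-k} theta_i * theta_{i+k},
and rho(k) = gamma(k) / gamma(0). Sigma^2 cancels.
  numerator   = (1)*(-0.219) + (-0.219)*(-0.752) = -0.054312.
  denominator = (1)^2 + (-0.219)^2 + (-0.752)^2 = 1.613465.
  rho(1) = -0.054312 / 1.613465 = -0.0337.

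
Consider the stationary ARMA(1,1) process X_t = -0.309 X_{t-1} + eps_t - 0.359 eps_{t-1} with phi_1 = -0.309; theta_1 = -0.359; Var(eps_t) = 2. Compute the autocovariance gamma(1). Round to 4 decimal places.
\gamma(1) = -1.6409

Multiply the model equation by X_{t-k} and take expectations. With theta_0 = psi_0 = 1 and psi_j the MA(infinity) weights, this gives
  gamma(k) - sum_i phi_i gamma(k-i) = c_k,
  c_k = sigma^2 * sum_{j=k..q} theta_j psi_{j-k}   (c_k = 0 for k > q),
using gamma(-m) = gamma(m).
psi-weights needed (psi_j = theta_j + sum_i phi_i psi_{j-i}):
  psi_1 = theta_1 + phi_1 = -0.359 + (-0.309) = -0.668
Right-hand sides:
  c_0 = sigma^2 (1 + theta_1 psi_1) = 2 * (1 + (-0.359)(-0.668)) = 2 * 1.239812 = 2.479624
  c_1 = sigma^2 theta_1 = 2 * (-0.359) = -0.718
  c_2 = 0
Equations for k = 0 and k = 1 (AR order 1):
  gamma(0) = phi_1 gamma(1) + c_0
  gamma(1) = phi_1 gamma(0) + c_1
Substituting the second into the first: gamma(0) (1 - phi_1^2) = c_0 + phi_1 c_1, so
  gamma(0) = (c_0 + phi_1 c_1) / (1 - phi_1^2) = (2.479624 + (-0.309)(-0.718)) / (1 - (-0.309)^2) = 2.701486 / 0.904519 = 2.986655.
  gamma(1) = phi_1 gamma(0) + c_1 = (-0.309)(2.986655) + (-0.718) = -1.640876.
Therefore gamma(1) = -1.6409 (to 4 decimal places).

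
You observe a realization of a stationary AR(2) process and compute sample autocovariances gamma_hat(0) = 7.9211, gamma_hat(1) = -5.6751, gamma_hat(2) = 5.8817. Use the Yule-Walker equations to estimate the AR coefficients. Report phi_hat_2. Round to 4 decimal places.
\hat\phi_{2} = 0.4710

The Yule-Walker equations for an AR(p) process read, in matrix form,
  Gamma_p phi = r_p,   with   (Gamma_p)_{ij} = gamma(|i - j|),
                       (r_p)_i = gamma(i),   i,j = 1..p.
Substitute the sample gammas (Toeplitz matrix and right-hand side of size 2):
  Gamma_p = [[7.9211, -5.6751], [-5.6751, 7.9211]]
  r_p     = [-5.6751, 5.8817]
Written out:
  7.9211 phi_1 - 5.6751 phi_2 = -5.6751
  -5.6751 phi_1 + 7.9211 phi_2 = 5.8817
Solve by Cramer's rule:
  det = gamma(0)^2 - gamma(1)^2 = (7.9211)^2 - (-5.6751)^2 = 62.74382521 - 32.20676001 = 30.5370652
  phi_hat_1 = [gamma(1) gamma(0) - gamma(1) gamma(2)] / det = [(-5.6751)(7.9211) - (-5.6751)(5.8817)] / 30.5370652 = -11.57379894 / 30.5370652 = -0.379
  phi_hat_2 = [gamma(0) gamma(2) - gamma(1)^2] / det = [(7.9211)(5.8817) - (-5.6751)^2] / 30.5370652 = 14.38277386 / 30.5370652 = 0.471
So phi_hat = [-0.3790, 0.4710].
Therefore phi_hat_2 = 0.4710.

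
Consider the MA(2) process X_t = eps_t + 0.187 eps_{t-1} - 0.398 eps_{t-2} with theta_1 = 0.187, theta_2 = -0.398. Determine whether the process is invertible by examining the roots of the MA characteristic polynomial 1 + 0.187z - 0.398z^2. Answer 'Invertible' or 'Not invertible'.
\text{Invertible}

The MA(q) characteristic polynomial is P(z) = 1 + 0.187z - 0.398z^2.
Invertibility requires all roots to lie outside the unit circle, i.e. |z| > 1 for every root.
Set 1 + (0.187) z + (-0.398) z^2 = 0, i.e. a z^2 + b z + c = 0 with a = -0.398, b = 0.187, c = 1.
Discriminant D = b^2 - 4ac = (0.187)^2 - 4*(-0.398)*1 = 0.034969 - (-1.592) = 1.626969.
D >= 0, so the roots are real: z = (-b +/- sqrt(D)) / (2a) = (-0.187 +/- 1.275527) / (-0.796).
  z_1 = (-0.187 + 1.275527) / (-0.796) = -1.3675,   |z_1| = 1.3675.
  z_2 = (-0.187 - 1.275527) / (-0.796) = 1.8373,   |z_2| = 1.8373.
Moduli of all roots: 1.3675, 1.8373.
All moduli strictly greater than 1? Yes.
Verdict: Invertible.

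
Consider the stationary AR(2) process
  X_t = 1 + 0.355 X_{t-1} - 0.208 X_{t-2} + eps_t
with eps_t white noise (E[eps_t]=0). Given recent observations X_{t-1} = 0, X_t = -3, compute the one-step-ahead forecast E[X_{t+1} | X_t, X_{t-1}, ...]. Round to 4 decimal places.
E[X_{t+1} \mid \mathcal F_t] = -0.0650

For an AR(p) model X_t = c + sum_i phi_i X_{t-i} + eps_t, the
one-step-ahead conditional mean is
  E[X_{t+1} | X_t, ...] = c + sum_i phi_i X_{t+1-i}.
Substitute known values:
  E[X_{t+1} | ...] = 1 + (0.355) * (-3) + (-0.208) * (0)
                   = -0.0650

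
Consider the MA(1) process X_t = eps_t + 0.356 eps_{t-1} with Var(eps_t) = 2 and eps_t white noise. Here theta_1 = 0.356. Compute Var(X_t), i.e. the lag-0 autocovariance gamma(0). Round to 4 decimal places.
\gamma(0) = 2.2535

For an MA(q) process X_t = eps_t + sum_i theta_i eps_{t-i} with
Var(eps_t) = sigma^2, the variance is
  gamma(0) = sigma^2 * (1 + sum_i theta_i^2).
  sum_i theta_i^2 = (0.356)^2 = 0.126736.
  gamma(0) = 2 * (1 + 0.126736) = 2 * 1.126736 = 2.253472, which rounds to 2.2535.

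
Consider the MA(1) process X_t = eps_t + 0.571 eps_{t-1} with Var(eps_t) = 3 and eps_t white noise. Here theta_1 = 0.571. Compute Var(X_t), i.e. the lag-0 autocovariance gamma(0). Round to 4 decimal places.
\gamma(0) = 3.9781

For an MA(q) process X_t = eps_t + sum_i theta_i eps_{t-i} with
Var(eps_t) = sigma^2, the variance is
  gamma(0) = sigma^2 * (1 + sum_i theta_i^2).
  sum_i theta_i^2 = (0.571)^2 = 0.326041.
  gamma(0) = 3 * (1 + 0.326041) = 3 * 1.326041 = 3.978123, which rounds to 3.9781.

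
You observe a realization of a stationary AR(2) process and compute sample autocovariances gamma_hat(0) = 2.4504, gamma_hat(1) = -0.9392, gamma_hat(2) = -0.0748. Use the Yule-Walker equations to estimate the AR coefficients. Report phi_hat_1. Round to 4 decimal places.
\hat\phi_{1} = -0.4630

The Yule-Walker equations for an AR(p) process read, in matrix form,
  Gamma_p phi = r_p,   with   (Gamma_p)_{ij} = gamma(|i - j|),
                       (r_p)_i = gamma(i),   i,j = 1..p.
Substitute the sample gammas (Toeplitz matrix and right-hand side of size 2):
  Gamma_p = [[2.4504, -0.9392], [-0.9392, 2.4504]]
  r_p     = [-0.9392, -0.0748]
Written out:
  2.4504 phi_1 - 0.9392 phi_2 = -0.9392
  -0.9392 phi_1 + 2.4504 phi_2 = -0.0748
Solve by Cramer's rule:
  det = gamma(0)^2 - gamma(1)^2 = (2.4504)^2 - (-0.9392)^2 = 6.00446016 - 0.88209664 = 5.12236352
  phi_hat_1 = [gamma(1) gamma(0) - gamma(1) gamma(2)] / det = [(-0.9392)(2.4504) - (-0.9392)(-0.0748)] / 5.12236352 = -2.37166784 / 5.12236352 = -0.463
  phi_hat_2 = [gamma(0) gamma(2) - gamma(1)^2] / det = [(2.4504)(-0.0748) - (-0.9392)^2] / 5.12236352 = -1.06538656 / 5.12236352 = -0.208
So phi_hat = [-0.4630, -0.2080].
Therefore phi_hat_1 = -0.4630.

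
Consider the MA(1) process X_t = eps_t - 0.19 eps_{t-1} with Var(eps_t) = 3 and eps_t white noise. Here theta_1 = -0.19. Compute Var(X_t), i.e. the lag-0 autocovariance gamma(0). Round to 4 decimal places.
\gamma(0) = 3.1083

For an MA(q) process X_t = eps_t + sum_i theta_i eps_{t-i} with
Var(eps_t) = sigma^2, the variance is
  gamma(0) = sigma^2 * (1 + sum_i theta_i^2).
  sum_i theta_i^2 = (-0.19)^2 = 0.0361.
  gamma(0) = 3 * (1 + 0.0361) = 3 * 1.0361 = 3.1083.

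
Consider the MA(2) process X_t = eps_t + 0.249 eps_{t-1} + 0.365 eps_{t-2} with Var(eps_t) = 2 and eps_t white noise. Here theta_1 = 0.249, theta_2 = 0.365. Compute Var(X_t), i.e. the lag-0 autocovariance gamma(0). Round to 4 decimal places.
\gamma(0) = 2.3905

For an MA(q) process X_t = eps_t + sum_i theta_i eps_{t-i} with
Var(eps_t) = sigma^2, the variance is
  gamma(0) = sigma^2 * (1 + sum_i theta_i^2).
  sum_i theta_i^2 = (0.249)^2 + (0.365)^2 = 0.062001 + 0.133225 = 0.195226.
  gamma(0) = 2 * (1 + 0.195226) = 2 * 1.195226 = 2.390452, which rounds to 2.3905.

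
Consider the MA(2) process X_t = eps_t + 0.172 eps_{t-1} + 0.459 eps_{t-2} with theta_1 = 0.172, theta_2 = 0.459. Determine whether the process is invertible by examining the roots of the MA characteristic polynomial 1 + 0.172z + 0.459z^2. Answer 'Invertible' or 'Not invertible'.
\text{Invertible}

The MA(q) characteristic polynomial is P(z) = 1 + 0.172z + 0.459z^2.
Invertibility requires all roots to lie outside the unit circle, i.e. |z| > 1 for every root.
Set 1 + (0.172) z + (0.459) z^2 = 0, i.e. a z^2 + b z + c = 0 with a = 0.459, b = 0.172, c = 1.
Discriminant D = b^2 - 4ac = (0.172)^2 - 4*(0.459)*1 = 0.029584 - (1.836) = -1.806416.
D < 0, so the roots are the complex-conjugate pair z = (-b +/- i sqrt(-D)) / (2a) = -0.1874 +/- 1.4641i.
For a conjugate pair |z|^2 = z * conj(z) = (product of roots) = c/a = 1/(0.459) = 2.178649, so |z| = sqrt(2.178649) = 1.476 for both roots.
Moduli of all roots: 1.4760, 1.4760.
All moduli strictly greater than 1? Yes.
Verdict: Invertible.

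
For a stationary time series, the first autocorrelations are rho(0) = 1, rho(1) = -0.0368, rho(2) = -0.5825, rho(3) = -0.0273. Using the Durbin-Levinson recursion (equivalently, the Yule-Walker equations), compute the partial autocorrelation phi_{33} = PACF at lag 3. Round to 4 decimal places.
\phi_{33} = -0.1259

The PACF at lag k is phi_{kk}, the last component of the solution
to the Yule-Walker system G_k phi = r_k where
  (G_k)_{ij} = rho(|i - j|), (r_k)_i = rho(i), i,j = 1..k.
Equivalently, Durbin-Levinson gives phi_{kk} iteratively:
  phi_{11} = rho(1)
  phi_{kk} = [rho(k) - sum_{j=1..k-1} phi_{k-1,j} rho(k-j)]
            / [1 - sum_{j=1..k-1} phi_{k-1,j} rho(j)],
  phi_{k,j} = phi_{k-1,j} - phi_{kk} phi_{k-1,k-j},  j = 1..k-1.
Step k = 1:
  phi_11 = rho(1) = -0.0368.
Step k = 2:
  phi_22 = [rho(2) - phi_11 rho(1)] / [1 - phi_11 rho(1)] = [-0.5825 - (-0.0368)(-0.0368)] / [1 - (-0.0368)(-0.0368)]
         = -0.58385424 / 0.99864576 = -0.584646.
  Update: phi_21 = phi_11 - phi_22 phi_11 = -0.0368 - (-0.584646)(-0.0368) = -0.058315.
Step k = 3:
  phi_33 = [rho(3) - phi_21 rho(2) - phi_22 rho(1)] / [1 - phi_21 rho(1) - phi_22 rho(2)]
    numerator   = -0.0273 - (-0.058315)(-0.5825) - (-0.584646)(-0.0368) = -0.08278344
    denominator = 1 - (-0.058315)(-0.0368) - (-0.584646)(-0.5825) = 0.65729772
  phi_33 = -0.08278344 / 0.65729772 = -0.1259.
Therefore phi_{33} = -0.1259.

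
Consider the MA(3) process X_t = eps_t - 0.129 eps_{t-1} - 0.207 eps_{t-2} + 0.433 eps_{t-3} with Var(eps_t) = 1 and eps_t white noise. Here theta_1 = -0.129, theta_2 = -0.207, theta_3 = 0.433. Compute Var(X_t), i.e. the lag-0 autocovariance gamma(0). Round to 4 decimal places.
\gamma(0) = 1.2470

For an MA(q) process X_t = eps_t + sum_i theta_i eps_{t-i} with
Var(eps_t) = sigma^2, the variance is
  gamma(0) = sigma^2 * (1 + sum_i theta_i^2).
  sum_i theta_i^2 = (-0.129)^2 + (-0.207)^2 + (0.433)^2 = 0.016641 + 0.042849 + 0.187489 = 0.246979.
  gamma(0) = 1 * (1 + 0.246979) = 1 * 1.246979 = 1.246979, which rounds to 1.2470.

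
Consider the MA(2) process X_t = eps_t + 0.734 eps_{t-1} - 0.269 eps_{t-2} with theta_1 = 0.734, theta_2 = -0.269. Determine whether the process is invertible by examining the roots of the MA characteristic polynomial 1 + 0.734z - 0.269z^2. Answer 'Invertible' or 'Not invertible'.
\text{Not invertible}

The MA(q) characteristic polynomial is P(z) = 1 + 0.734z - 0.269z^2.
Invertibility requires all roots to lie outside the unit circle, i.e. |z| > 1 for every root.
Set 1 + (0.734) z + (-0.269) z^2 = 0, i.e. a z^2 + b z + c = 0 with a = -0.269, b = 0.734, c = 1.
Discriminant D = b^2 - 4ac = (0.734)^2 - 4*(-0.269)*1 = 0.538756 - (-1.076) = 1.614756.
D >= 0, so the roots are real: z = (-b +/- sqrt(D)) / (2a) = (-0.734 +/- 1.27073) / (-0.538).
  z_1 = (-0.734 + 1.27073) / (-0.538) = -0.9976,   |z_1| = 0.9976.
  z_2 = (-0.734 - 1.27073) / (-0.538) = 3.7263,   |z_2| = 3.7263.
Moduli of all roots: 0.9976, 3.7263.
All moduli strictly greater than 1? No.
Verdict: Not invertible.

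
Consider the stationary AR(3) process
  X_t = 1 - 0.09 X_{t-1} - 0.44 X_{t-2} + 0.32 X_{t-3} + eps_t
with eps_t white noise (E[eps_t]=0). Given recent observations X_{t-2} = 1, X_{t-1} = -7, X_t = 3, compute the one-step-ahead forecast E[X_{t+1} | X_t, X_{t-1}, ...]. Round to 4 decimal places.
E[X_{t+1} \mid \mathcal F_t] = 4.1300

For an AR(p) model X_t = c + sum_i phi_i X_{t-i} + eps_t, the
one-step-ahead conditional mean is
  E[X_{t+1} | X_t, ...] = c + sum_i phi_i X_{t+1-i}.
Substitute known values:
  E[X_{t+1} | ...] = 1 + (-0.09) * (3) + (-0.44) * (-7) + (0.32) * (1)
                   = 4.1300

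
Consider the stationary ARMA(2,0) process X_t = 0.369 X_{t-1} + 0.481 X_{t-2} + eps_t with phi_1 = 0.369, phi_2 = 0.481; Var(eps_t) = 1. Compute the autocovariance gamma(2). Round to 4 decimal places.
\gamma(2) = 1.9557

Multiply the model equation by X_{t-k} and take expectations. With theta_0 = psi_0 = 1 and psi_j the MA(infinity) weights, this gives
  gamma(k) - sum_i phi_i gamma(k-i) = c_k,
  c_k = sigma^2 * sum_{j=k..q} theta_j psi_{j-k}   (c_k = 0 for k > q),
using gamma(-m) = gamma(m).
Pure AR (q = 0): c_0 = sigma^2 = 1, c_k = 0 for k >= 1.
Equations for k = 0, 1, 2 (AR order 2, c_2 = 0):
  (E0) gamma(0) = phi_1 gamma(1) + phi_2 gamma(2) + c_0
  (E1) gamma(1) = phi_1 gamma(0) + phi_2 gamma(1) + c_1
  (E2) gamma(2) = phi_1 gamma(1) + phi_2 gamma(0)
From (E1): gamma(1) = A gamma(0) + B with
  A = phi_1 / (1 - phi_2) = 0.369 / 0.519 = 0.710983,   B = c_1 / (1 - phi_2) = 0 / 0.519 = 0.
Insert (E2) into (E0): gamma(0) (1 - phi_2^2) = phi_1 (1 + phi_2) gamma(1) + c_0.
  phi_1 (1 + phi_2) = (0.369)(1.481) = 0.546489,   1 - phi_2^2 = 0.768639.
Replace gamma(1) by A gamma(0) + B and collect gamma(0):
  gamma(0) [0.768639 - (0.546489)(0.710983)] = c_0 = 1
  gamma(0) * 0.380095 = 1
  gamma(0) = 1 / 0.380095 = 2.630923.
  gamma(1) = A gamma(0) = (0.710983)(2.630923) = 1.87054.
  gamma(2) = phi_1 gamma(1) + phi_2 gamma(0) = (0.369)(1.87054) + (0.481)(2.630923) = 1.955703.
Therefore gamma(2) = 1.9557 (to 4 decimal places).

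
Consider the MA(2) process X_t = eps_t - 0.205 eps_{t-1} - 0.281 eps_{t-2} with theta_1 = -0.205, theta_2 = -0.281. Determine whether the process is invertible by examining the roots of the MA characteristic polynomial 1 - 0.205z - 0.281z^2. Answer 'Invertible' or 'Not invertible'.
\text{Invertible}

The MA(q) characteristic polynomial is P(z) = 1 - 0.205z - 0.281z^2.
Invertibility requires all roots to lie outside the unit circle, i.e. |z| > 1 for every root.
Set 1 + (-0.205) z + (-0.281) z^2 = 0, i.e. a z^2 + b z + c = 0 with a = -0.281, b = -0.205, c = 1.
Discriminant D = b^2 - 4ac = (-0.205)^2 - 4*(-0.281)*1 = 0.042025 - (-1.124) = 1.166025.
D >= 0, so the roots are real: z = (-b +/- sqrt(D)) / (2a) = (0.205 +/- 1.079826) / (-0.562).
  z_1 = (0.205 + 1.079826) / (-0.562) = -2.2862,   |z_1| = 2.2862.
  z_2 = (0.205 - 1.079826) / (-0.562) = 1.5566,   |z_2| = 1.5566.
Moduli of all roots: 2.2862, 1.5566.
All moduli strictly greater than 1? Yes.
Verdict: Invertible.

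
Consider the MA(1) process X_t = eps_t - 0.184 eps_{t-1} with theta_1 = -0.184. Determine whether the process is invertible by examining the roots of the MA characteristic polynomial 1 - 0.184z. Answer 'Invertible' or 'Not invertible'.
\text{Invertible}

The MA(q) characteristic polynomial is P(z) = 1 - 0.184z.
Invertibility requires all roots to lie outside the unit circle, i.e. |z| > 1 for every root.
This is linear in z: 1 + (-0.184) z = 0  =>  z = -1/(-0.184) = 5.434783,  |z| = 5.434783.
Moduli of all roots: 5.4348.
All moduli strictly greater than 1? Yes.
Verdict: Invertible.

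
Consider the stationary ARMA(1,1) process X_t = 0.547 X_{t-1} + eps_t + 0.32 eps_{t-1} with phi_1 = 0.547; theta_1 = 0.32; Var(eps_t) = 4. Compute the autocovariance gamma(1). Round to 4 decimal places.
\gamma(1) = 5.8149

Multiply the model equation by X_{t-k} and take expectations. With theta_0 = psi_0 = 1 and psi_j the MA(infinity) weights, this gives
  gamma(k) - sum_i phi_i gamma(k-i) = c_k,
  c_k = sigma^2 * sum_{j=k..q} theta_j psi_{j-k}   (c_k = 0 for k > q),
using gamma(-m) = gamma(m).
psi-weights needed (psi_j = theta_j + sum_i phi_i psi_{j-i}):
  psi_1 = theta_1 + phi_1 = 0.32 + (0.547) = 0.867
Right-hand sides:
  c_0 = sigma^2 (1 + theta_1 psi_1) = 4 * (1 + (0.32)(0.867)) = 4 * 1.27744 = 5.10976
  c_1 = sigma^2 theta_1 = 4 * (0.32) = 1.28
  c_2 = 0
Equations for k = 0 and k = 1 (AR order 1):
  gamma(0) = phi_1 gamma(1) + c_0
  gamma(1) = phi_1 gamma(0) + c_1
Substituting the second into the first: gamma(0) (1 - phi_1^2) = c_0 + phi_1 c_1, so
  gamma(0) = (c_0 + phi_1 c_1) / (1 - phi_1^2) = (5.10976 + (0.547)(1.28)) / (1 - (0.547)^2) = 5.80992 / 0.700791 = 8.290517.
  gamma(1) = phi_1 gamma(0) + c_1 = (0.547)(8.290517) + (1.28) = 5.814913.
Therefore gamma(1) = 5.8149 (to 4 decimal places).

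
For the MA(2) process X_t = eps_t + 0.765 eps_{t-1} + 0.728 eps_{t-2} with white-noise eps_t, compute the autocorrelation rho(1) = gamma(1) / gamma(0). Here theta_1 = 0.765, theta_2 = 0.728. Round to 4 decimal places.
\rho(1) = 0.6250

For an MA(q) process with theta_0 = 1, the autocovariance is
  gamma(k) = sigma^2 * sum_{i=0..q-k} theta_i * theta_{i+k},
and rho(k) = gamma(k) / gamma(0). Sigma^2 cancels.
  numerator   = (1)*(0.765) + (0.765)*(0.728) = 1.32192.
  denominator = (1)^2 + (0.765)^2 + (0.728)^2 = 2.115209.
  rho(1) = 1.32192 / 2.115209 = 0.6250.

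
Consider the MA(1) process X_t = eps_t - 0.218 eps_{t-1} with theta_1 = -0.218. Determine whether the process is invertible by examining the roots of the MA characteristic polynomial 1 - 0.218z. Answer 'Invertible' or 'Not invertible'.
\text{Invertible}

The MA(q) characteristic polynomial is P(z) = 1 - 0.218z.
Invertibility requires all roots to lie outside the unit circle, i.e. |z| > 1 for every root.
This is linear in z: 1 + (-0.218) z = 0  =>  z = -1/(-0.218) = 4.587156,  |z| = 4.587156.
Moduli of all roots: 4.5872.
All moduli strictly greater than 1? Yes.
Verdict: Invertible.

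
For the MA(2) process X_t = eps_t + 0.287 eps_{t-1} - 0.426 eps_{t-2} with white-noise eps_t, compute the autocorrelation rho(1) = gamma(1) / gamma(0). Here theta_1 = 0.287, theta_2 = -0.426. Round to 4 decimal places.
\rho(1) = 0.1303

For an MA(q) process with theta_0 = 1, the autocovariance is
  gamma(k) = sigma^2 * sum_{i=0..q-k} theta_i * theta_{i+k},
and rho(k) = gamma(k) / gamma(0). Sigma^2 cancels.
  numerator   = (1)*(0.287) + (0.287)*(-0.426) = 0.164738.
  denominator = (1)^2 + (0.287)^2 + (-0.426)^2 = 1.263845.
  rho(1) = 0.164738 / 1.263845 = 0.1303.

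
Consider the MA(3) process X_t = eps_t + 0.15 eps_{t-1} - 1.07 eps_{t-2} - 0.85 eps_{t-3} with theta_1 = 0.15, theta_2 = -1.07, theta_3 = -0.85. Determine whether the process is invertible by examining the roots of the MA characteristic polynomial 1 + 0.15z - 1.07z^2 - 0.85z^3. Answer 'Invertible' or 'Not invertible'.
\text{Not invertible}

The MA(q) characteristic polynomial is P(z) = 1 + 0.15z - 1.07z^2 - 0.85z^3.
Invertibility requires all roots to lie outside the unit circle, i.e. |z| > 1 for every root.
Degree 3: look for a simple real root z0 first, then factor out (1 - z/z0) and solve the remaining quadratic.
Testing z0 = 0.8: P(0.8) = 1 + (0.15)(0.8) + (-1.07)(0.8)^2 + (-0.85)(0.8)^3
  = 1 + (0.12) + (-0.6848) + (-0.4352) = 0.  So z_0 = 0.8 is a root, |z_0| = 0.8.
Divide out the factor (1 - 1.25 z) = (1 - z/z0) (since 1/z0 = 1.25):
  P(z) = (1 - 1.25 z)(1 + (1.4) z + (0.68) z^2)
  [check: z-coef 1.4 - (1.25) = 0.15; z^2-coef 0.68 - (1.25)(1.4) = -1.07; z^3-coef -(1.25)(0.68) = -0.85.]
Remaining roots from the quadratic factor 1 + (1.4) z + (0.68) z^2:
  Set 1 + (1.4) z + (0.68) z^2 = 0, i.e. a z^2 + b z + c = 0 with a = 0.68, b = 1.4, c = 1.
  Discriminant D = b^2 - 4ac = (1.4)^2 - 4*(0.68)*1 = 1.96 - (2.72) = -0.76.
  D < 0, so the roots are the complex-conjugate pair z = (-b +/- i sqrt(-D)) / (2a) = -1.0294 +/- 0.641i.
  For a conjugate pair |z|^2 = z * conj(z) = (product of roots) = c/a = 1/(0.68) = 1.470588, so |z| = sqrt(1.470588) = 1.2127 for both roots.
Moduli of all roots: 0.8000, 1.2127, 1.2127.
All moduli strictly greater than 1? No.
Verdict: Not invertible.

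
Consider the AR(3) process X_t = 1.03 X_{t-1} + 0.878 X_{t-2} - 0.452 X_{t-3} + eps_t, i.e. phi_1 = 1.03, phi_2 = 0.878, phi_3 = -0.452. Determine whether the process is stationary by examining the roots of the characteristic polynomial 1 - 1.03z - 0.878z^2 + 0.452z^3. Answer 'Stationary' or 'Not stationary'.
\text{Not stationary}

The AR(p) characteristic polynomial is P(z) = 1 - 1.03z - 0.878z^2 + 0.452z^3.
Stationarity requires all roots to lie outside the unit circle, i.e. |z| > 1 for every root.
Degree 3: look for a simple real root z0 first, then factor out (1 - z/z0) and solve the remaining quadratic.
Testing z0 = 2.5: P(2.5) = 1 + (-1.03)(2.5) + (-0.878)(2.5)^2 + (0.452)(2.5)^3
  = 1 + (-2.575) + (-5.4875) + (7.0625) = 0.  So z_0 = 2.5 is a root, |z_0| = 2.5.
Divide out the factor (1 - 0.4 z) = (1 - z/z0) (since 1/z0 = 0.4):
  P(z) = (1 - 0.4 z)(1 + (-0.63) z + (-1.13) z^2)
  [check: z-coef -0.63 - (0.4) = -1.03; z^2-coef -1.13 - (0.4)(-0.63) = -0.878; z^3-coef -(0.4)(-1.13) = 0.452.]
Remaining roots from the quadratic factor 1 + (-0.63) z + (-1.13) z^2:
  Set 1 + (-0.63) z + (-1.13) z^2 = 0, i.e. a z^2 + b z + c = 0 with a = -1.13, b = -0.63, c = 1.
  Discriminant D = b^2 - 4ac = (-0.63)^2 - 4*(-1.13)*1 = 0.3969 - (-4.52) = 4.9169.
  D >= 0, so the roots are real: z = (-b +/- sqrt(D)) / (2a) = (0.63 +/- 2.217408) / (-2.26).
    z_1 = (0.63 + 2.217408) / (-2.26) = -1.2599,   |z_1| = 1.2599.
    z_2 = (0.63 - 2.217408) / (-2.26) = 0.7024,   |z_2| = 0.7024.
Moduli of all roots: 2.5000, 1.2599, 0.7024.
All moduli strictly greater than 1? No.
Verdict: Not stationary.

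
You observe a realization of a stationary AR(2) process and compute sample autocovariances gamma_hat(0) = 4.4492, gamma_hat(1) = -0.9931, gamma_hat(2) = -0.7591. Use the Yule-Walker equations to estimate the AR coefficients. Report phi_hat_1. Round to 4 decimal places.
\hat\phi_{1} = -0.2750

The Yule-Walker equations for an AR(p) process read, in matrix form,
  Gamma_p phi = r_p,   with   (Gamma_p)_{ij} = gamma(|i - j|),
                       (r_p)_i = gamma(i),   i,j = 1..p.
Substitute the sample gammas (Toeplitz matrix and right-hand side of size 2):
  Gamma_p = [[4.4492, -0.9931], [-0.9931, 4.4492]]
  r_p     = [-0.9931, -0.7591]
Written out:
  4.4492 phi_1 - 0.9931 phi_2 = -0.9931
  -0.9931 phi_1 + 4.4492 phi_2 = -0.7591
Solve by Cramer's rule:
  det = gamma(0)^2 - gamma(1)^2 = (4.4492)^2 - (-0.9931)^2 = 19.79538064 - 0.98624761 = 18.80913303
  phi_hat_1 = [gamma(1) gamma(0) - gamma(1) gamma(2)] / det = [(-0.9931)(4.4492) - (-0.9931)(-0.7591)] / 18.80913303 = -5.17236273 / 18.80913303 = -0.275
  phi_hat_2 = [gamma(0) gamma(2) - gamma(1)^2] / det = [(4.4492)(-0.7591) - (-0.9931)^2] / 18.80913303 = -4.36363533 / 18.80913303 = -0.232
So phi_hat = [-0.2750, -0.2320].
Therefore phi_hat_1 = -0.2750.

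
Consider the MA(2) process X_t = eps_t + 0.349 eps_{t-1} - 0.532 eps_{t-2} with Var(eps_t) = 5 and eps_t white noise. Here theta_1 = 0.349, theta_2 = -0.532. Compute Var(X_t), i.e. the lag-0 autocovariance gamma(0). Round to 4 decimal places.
\gamma(0) = 7.0241

For an MA(q) process X_t = eps_t + sum_i theta_i eps_{t-i} with
Var(eps_t) = sigma^2, the variance is
  gamma(0) = sigma^2 * (1 + sum_i theta_i^2).
  sum_i theta_i^2 = (0.349)^2 + (-0.532)^2 = 0.121801 + 0.283024 = 0.404825.
  gamma(0) = 5 * (1 + 0.404825) = 5 * 1.404825 = 7.024125, which rounds to 7.0241.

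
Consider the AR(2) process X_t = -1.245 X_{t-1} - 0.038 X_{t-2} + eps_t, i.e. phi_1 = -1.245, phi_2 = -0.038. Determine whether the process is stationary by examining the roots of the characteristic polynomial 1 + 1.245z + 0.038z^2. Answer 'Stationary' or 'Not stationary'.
\text{Not stationary}

The AR(p) characteristic polynomial is P(z) = 1 + 1.245z + 0.038z^2.
Stationarity requires all roots to lie outside the unit circle, i.e. |z| > 1 for every root.
Set 1 + (1.245) z + (0.038) z^2 = 0, i.e. a z^2 + b z + c = 0 with a = 0.038, b = 1.245, c = 1.
Discriminant D = b^2 - 4ac = (1.245)^2 - 4*(0.038)*1 = 1.550025 - (0.152) = 1.398025.
D >= 0, so the roots are real: z = (-b +/- sqrt(D)) / (2a) = (-1.245 +/- 1.182381) / (0.076).
  z_1 = (-1.245 + 1.182381) / (0.076) = -0.8239,   |z_1| = 0.8239.
  z_2 = (-1.245 - 1.182381) / (0.076) = -31.9392,   |z_2| = 31.9392.
Moduli of all roots: 0.8239, 31.9392.
All moduli strictly greater than 1? No.
Verdict: Not stationary.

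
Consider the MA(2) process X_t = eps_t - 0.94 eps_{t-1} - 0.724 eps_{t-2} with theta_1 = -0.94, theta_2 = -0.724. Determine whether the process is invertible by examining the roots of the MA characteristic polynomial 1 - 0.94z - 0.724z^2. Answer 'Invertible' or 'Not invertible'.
\text{Not invertible}

The MA(q) characteristic polynomial is P(z) = 1 - 0.94z - 0.724z^2.
Invertibility requires all roots to lie outside the unit circle, i.e. |z| > 1 for every root.
Set 1 + (-0.94) z + (-0.724) z^2 = 0, i.e. a z^2 + b z + c = 0 with a = -0.724, b = -0.94, c = 1.
Discriminant D = b^2 - 4ac = (-0.94)^2 - 4*(-0.724)*1 = 0.8836 - (-2.896) = 3.7796.
D >= 0, so the roots are real: z = (-b +/- sqrt(D)) / (2a) = (0.94 +/- 1.944119) / (-1.448).
  z_1 = (0.94 + 1.944119) / (-1.448) = -1.9918,   |z_1| = 1.9918.
  z_2 = (0.94 - 1.944119) / (-1.448) = 0.6935,   |z_2| = 0.6935.
Moduli of all roots: 1.9918, 0.6935.
All moduli strictly greater than 1? No.
Verdict: Not invertible.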